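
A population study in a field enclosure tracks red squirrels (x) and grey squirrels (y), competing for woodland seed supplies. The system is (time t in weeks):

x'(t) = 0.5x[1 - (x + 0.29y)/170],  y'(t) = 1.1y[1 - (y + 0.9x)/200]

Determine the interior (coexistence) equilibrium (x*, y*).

x* ≈ 152, y* ≈ 63.6

Setting both brackets to zero gives the nullclines x + 0.29y = 170 and 0.9x + y = 200.
Substituting y = 200 - 0.9x into the first: x(1 - 0.29·0.9) = 170 - 0.29·200.
So x* = 112/0.739 = 152, and then y* = 200 - 0.9·152 = 63.6.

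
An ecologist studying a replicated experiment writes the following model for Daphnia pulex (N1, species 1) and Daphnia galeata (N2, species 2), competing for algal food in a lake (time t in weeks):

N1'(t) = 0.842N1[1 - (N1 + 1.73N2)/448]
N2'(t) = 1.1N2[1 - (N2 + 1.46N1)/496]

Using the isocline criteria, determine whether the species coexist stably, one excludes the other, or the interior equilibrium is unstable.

unstable coexistence (outcome depends on initial conditions)

Compare the nullcline intercepts: K1/α12 = 448/1.73 = 259 < K2 = 496; K2/α21 = 496/1.46 = 340 < K1 = 448.
Since both are reversed, neither can invade when rare; the interior point is a saddle.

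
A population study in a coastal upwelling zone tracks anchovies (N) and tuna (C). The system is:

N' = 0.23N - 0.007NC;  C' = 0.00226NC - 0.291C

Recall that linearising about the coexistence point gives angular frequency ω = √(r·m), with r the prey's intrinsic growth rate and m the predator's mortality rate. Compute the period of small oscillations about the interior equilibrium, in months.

T ≈ 24.3 months

Here r = 0.23 and m = 0.291, so r·m = 0.0669.
ω = √0.0669 = 0.259 per month, hence T = 2π/ω ≈ 24.3 months.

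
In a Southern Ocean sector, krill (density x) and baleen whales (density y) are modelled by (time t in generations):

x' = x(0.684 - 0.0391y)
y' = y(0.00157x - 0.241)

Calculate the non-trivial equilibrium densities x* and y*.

x* ≈ 154, y* ≈ 17.5

Set dy/dt = 0 with y > 0: 0.00157x - 0.241 = 0, so x* = 0.241/0.00157 = 154.
Set dx/dt = 0 with x > 0: 0.684 - 0.0391y = 0, so y* = 0.684/0.0391 = 17.5.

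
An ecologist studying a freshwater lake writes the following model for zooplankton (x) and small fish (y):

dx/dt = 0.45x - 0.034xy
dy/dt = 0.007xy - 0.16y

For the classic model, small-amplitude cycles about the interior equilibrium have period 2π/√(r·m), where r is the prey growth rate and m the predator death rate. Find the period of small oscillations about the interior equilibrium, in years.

Here r = 0.45 and m = 0.16, so r·m = 0.072.
ω = √0.072 = 0.268 per year, hence T = 2π/ω ≈ 23.4 years.

T ≈ 23.4 years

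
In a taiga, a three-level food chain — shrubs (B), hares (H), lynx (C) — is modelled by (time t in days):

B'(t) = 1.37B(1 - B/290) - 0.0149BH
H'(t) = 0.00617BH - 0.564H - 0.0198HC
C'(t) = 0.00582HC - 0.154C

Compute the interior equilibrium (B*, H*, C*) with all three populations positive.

B* ≈ 207, H* ≈ 26.5, C* ≈ 35.9

From dC/dt = 0: 0.00582H* = 0.154, so H* = 26.5.
From dB/dt = 0: 1.37(1 - B*/290) = 0.0149·26.5, giving B* = 290·(1 - 0.288) = 207.
From dH/dt = 0: 0.00617·207 - 0.564 = 0.0198C*, so C* = 0.71/0.0198 = 35.9.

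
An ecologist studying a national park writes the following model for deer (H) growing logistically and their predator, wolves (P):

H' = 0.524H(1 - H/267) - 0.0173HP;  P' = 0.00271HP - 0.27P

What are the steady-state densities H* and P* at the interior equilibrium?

From dP/dt = 0 with P > 0: 0.00271H* = 0.27, so H* = 99.6.
Substitute into dH/dt = 0: 0.524(1 - 99.6/267) = 0.0173P*.
The bracket is 0.627, giving P* = 0.328/0.0173 = 19.

H* ≈ 99.6, P* ≈ 19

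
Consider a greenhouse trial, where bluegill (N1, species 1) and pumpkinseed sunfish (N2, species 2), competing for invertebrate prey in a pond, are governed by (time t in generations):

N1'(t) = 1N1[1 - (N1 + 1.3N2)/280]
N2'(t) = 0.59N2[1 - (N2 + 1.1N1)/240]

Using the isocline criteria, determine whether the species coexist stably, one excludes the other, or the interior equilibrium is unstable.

Compare the nullcline intercepts: K1/α12 = 280/1.3 = 215 < K2 = 240; K2/α21 = 240/1.1 = 218 < K1 = 280.
Since both are reversed, neither can invade when rare; the interior point is a saddle.

unstable coexistence (outcome depends on initial conditions)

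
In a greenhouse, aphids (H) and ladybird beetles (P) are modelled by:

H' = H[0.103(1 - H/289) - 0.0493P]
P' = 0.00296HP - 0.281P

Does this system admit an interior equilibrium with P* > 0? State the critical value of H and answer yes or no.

Threshold H = 94.9; K > 94.9, so yes, the predator persists.

The predator equation gives dP/dt > 0 only when H > 0.281/0.00296 = 94.9.
Without the predator, H → K = 289. Since 289 > 94.9, the predator can invade and persist.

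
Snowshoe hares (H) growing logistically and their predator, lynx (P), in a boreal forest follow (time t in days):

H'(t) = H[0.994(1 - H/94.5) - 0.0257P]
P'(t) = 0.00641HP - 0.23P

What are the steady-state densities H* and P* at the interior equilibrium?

H* ≈ 35.9, P* ≈ 24

From dP/dt = 0 with P > 0: 0.00641H* = 0.23, so H* = 35.9.
Substitute into dH/dt = 0: 0.994(1 - 35.9/94.5) = 0.0257P*.
The bracket is 0.62, giving P* = 0.617/0.0257 = 24.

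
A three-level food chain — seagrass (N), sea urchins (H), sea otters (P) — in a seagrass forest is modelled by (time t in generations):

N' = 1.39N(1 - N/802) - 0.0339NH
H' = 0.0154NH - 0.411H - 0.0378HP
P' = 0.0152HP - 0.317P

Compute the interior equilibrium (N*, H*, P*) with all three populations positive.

N* ≈ 394, H* ≈ 20.9, P* ≈ 150

From dP/dt = 0: 0.0152H* = 0.317, so H* = 20.9.
From dN/dt = 0: 1.39(1 - N*/802) = 0.0339·20.9, giving N* = 802·(1 - 0.509) = 394.
From dH/dt = 0: 0.0154·394 - 0.411 = 0.0378P*, so P* = 5.66/0.0378 = 150.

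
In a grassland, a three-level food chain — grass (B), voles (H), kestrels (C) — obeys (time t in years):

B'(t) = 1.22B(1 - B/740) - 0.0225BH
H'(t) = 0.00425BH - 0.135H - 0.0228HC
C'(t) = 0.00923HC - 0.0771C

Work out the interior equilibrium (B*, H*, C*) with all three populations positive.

From dC/dt = 0: 0.00923H* = 0.0771, so H* = 8.35.
From dB/dt = 0: 1.22(1 - B*/740) = 0.0225·8.35, giving B* = 740·(1 - 0.154) = 626.
From dH/dt = 0: 0.00425·626 - 0.135 = 0.0228C*, so C* = 2.53/0.0228 = 111.

B* ≈ 626, H* ≈ 8.35, C* ≈ 111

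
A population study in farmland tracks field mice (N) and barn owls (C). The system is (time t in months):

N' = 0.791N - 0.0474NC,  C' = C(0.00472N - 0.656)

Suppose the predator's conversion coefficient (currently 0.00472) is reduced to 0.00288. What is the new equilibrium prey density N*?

At the interior fixed point, setting dC/dt = 0 with C > 0 fixes N* = (predator death rate)/(NC coefficient) — independent of the other coefficients.
With the change, N* = 0.656/0.00288 = 228; it rises from 139.

N* ≈ 228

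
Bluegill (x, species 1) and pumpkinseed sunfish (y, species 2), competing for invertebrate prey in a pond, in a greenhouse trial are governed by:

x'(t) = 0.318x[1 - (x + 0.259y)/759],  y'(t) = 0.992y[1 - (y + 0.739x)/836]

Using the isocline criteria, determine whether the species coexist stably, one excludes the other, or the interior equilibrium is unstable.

Compare the nullcline intercepts: K1/α12 = 759/0.259 = 2930 > K2 = 836; K2/α21 = 836/0.739 = 1130 > K1 = 759.
Since both inequalities hold, each species can invade when rare, so the interior equilibrium is stable.

stable coexistence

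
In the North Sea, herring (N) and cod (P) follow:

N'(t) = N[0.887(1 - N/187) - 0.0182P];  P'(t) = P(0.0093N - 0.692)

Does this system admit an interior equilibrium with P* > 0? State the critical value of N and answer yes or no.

Threshold N = 74.4; K > 74.4, so yes, the predator persists.

The predator equation gives dP/dt > 0 only when N > 0.692/0.0093 = 74.4.
Without the predator, N → K = 187. Since 187 > 74.4, the predator can invade and persist.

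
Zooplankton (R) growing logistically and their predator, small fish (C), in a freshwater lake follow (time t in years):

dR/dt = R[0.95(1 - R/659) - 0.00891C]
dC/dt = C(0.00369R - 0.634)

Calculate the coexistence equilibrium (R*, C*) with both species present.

From dC/dt = 0 with C > 0: 0.00369R* = 0.634, so R* = 172.
Substitute into dR/dt = 0: 0.95(1 - 172/659) = 0.00891C*.
The bracket is 0.739, giving C* = 0.702/0.00891 = 78.8.

R* ≈ 172, C* ≈ 78.8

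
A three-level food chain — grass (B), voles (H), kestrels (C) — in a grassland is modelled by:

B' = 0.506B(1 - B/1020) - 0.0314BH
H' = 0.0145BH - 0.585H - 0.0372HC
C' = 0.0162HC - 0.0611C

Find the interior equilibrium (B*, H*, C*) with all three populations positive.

From dC/dt = 0: 0.0162H* = 0.0611, so H* = 3.77.
From dB/dt = 0: 0.506(1 - B*/1020) = 0.0314·3.77, giving B* = 1020·(1 - 0.234) = 781.
From dH/dt = 0: 0.0145·781 - 0.585 = 0.0372C*, so C* = 10.7/0.0372 = 289.

B* ≈ 781, H* ≈ 3.77, C* ≈ 289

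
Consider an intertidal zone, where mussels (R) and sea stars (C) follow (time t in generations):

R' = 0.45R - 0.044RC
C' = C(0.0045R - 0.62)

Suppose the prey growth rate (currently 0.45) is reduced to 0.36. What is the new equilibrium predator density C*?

At the interior fixed point, setting dR/dt = 0 with R > 0 fixes C* = (prey growth rate)/(RC coefficient) — independent of the other coefficients.
With the change, C* = 0.36/0.044 = 8.18; it falls from 10.2.

C* ≈ 8.18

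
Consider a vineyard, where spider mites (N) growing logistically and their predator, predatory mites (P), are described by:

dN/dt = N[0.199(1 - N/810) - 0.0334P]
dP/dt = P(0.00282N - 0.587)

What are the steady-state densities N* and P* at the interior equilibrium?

From dP/dt = 0 with P > 0: 0.00282N* = 0.587, so N* = 208.
Substitute into dN/dt = 0: 0.199(1 - 208/810) = 0.0334P*.
The bracket is 0.743, giving P* = 0.148/0.0334 = 4.43.

N* ≈ 208, P* ≈ 4.43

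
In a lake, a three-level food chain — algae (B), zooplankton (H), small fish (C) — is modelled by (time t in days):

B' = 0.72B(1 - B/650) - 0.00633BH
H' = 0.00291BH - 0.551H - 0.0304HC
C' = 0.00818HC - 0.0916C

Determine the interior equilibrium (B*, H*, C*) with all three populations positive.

From dC/dt = 0: 0.00818H* = 0.0916, so H* = 11.2.
From dB/dt = 0: 0.72(1 - B*/650) = 0.00633·11.2, giving B* = 650·(1 - 0.0984) = 586.
From dH/dt = 0: 0.00291·586 - 0.551 = 0.0304C*, so C* = 1.15/0.0304 = 38.

B* ≈ 586, H* ≈ 11.2, C* ≈ 38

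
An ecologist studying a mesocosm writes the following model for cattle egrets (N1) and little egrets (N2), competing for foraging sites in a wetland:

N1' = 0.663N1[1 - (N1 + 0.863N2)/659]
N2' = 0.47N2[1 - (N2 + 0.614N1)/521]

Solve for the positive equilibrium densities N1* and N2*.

N1* ≈ 445, N2* ≈ 248

Setting both brackets to zero gives the nullclines N1 + 0.863N2 = 659 and 0.614N1 + N2 = 521.
Substituting N2 = 521 - 0.614N1 into the first: N1(1 - 0.863·0.614) = 659 - 0.863·521.
So N1* = 209/0.47 = 445, and then N2* = 521 - 0.614·445 = 248.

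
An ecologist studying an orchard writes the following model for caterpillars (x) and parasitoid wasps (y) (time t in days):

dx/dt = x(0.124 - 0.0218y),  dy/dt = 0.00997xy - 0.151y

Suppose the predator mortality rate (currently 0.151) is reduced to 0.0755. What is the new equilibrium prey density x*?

At the interior fixed point, setting dy/dt = 0 with y > 0 fixes x* = (predator death rate)/(xy coefficient) — independent of the other coefficients.
With the change, x* = 0.0755/0.00997 = 7.57; it falls from 15.1.

x* ≈ 7.57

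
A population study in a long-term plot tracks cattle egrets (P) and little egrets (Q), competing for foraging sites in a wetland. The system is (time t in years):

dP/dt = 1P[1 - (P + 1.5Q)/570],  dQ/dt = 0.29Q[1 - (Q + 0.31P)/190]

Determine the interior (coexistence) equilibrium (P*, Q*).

Setting both brackets to zero gives the nullclines P + 1.5Q = 570 and 0.31P + Q = 190.
Substituting Q = 190 - 0.31P into the first: P(1 - 1.5·0.31) = 570 - 1.5·190.
So P* = 285/0.535 = 533, and then Q* = 190 - 0.31·533 = 24.9.

P* ≈ 533, Q* ≈ 24.9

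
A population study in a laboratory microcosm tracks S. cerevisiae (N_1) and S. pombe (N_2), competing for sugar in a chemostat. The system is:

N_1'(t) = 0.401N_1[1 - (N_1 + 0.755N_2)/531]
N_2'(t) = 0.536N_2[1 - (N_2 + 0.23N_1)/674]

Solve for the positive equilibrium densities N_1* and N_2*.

N_1* ≈ 26.8, N_2* ≈ 668

Setting both brackets to zero gives the nullclines N_1 + 0.755N_2 = 531 and 0.23N_1 + N_2 = 674.
Substituting N_2 = 674 - 0.23N_1 into the first: N_1(1 - 0.755·0.23) = 531 - 0.755·674.
So N_1* = 22.1/0.826 = 26.8, and then N_2* = 674 - 0.23·26.8 = 668.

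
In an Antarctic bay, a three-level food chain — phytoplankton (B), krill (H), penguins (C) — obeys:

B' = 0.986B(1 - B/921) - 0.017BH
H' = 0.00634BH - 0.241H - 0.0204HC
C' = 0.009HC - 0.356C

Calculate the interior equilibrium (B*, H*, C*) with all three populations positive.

B* ≈ 293, H* ≈ 39.6, C* ≈ 79.2

From dC/dt = 0: 0.009H* = 0.356, so H* = 39.6.
From dB/dt = 0: 0.986(1 - B*/921) = 0.017·39.6, giving B* = 921·(1 - 0.682) = 293.
From dH/dt = 0: 0.00634·293 - 0.241 = 0.0204C*, so C* = 1.62/0.0204 = 79.2.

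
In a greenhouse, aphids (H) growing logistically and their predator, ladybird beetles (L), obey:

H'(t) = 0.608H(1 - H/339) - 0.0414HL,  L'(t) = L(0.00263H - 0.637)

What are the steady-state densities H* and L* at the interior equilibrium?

From dL/dt = 0 with L > 0: 0.00263H* = 0.637, so H* = 242.
Substitute into dH/dt = 0: 0.608(1 - 242/339) = 0.0414L*.
The bracket is 0.286, giving L* = 0.174/0.0414 = 4.19.

H* ≈ 242, L* ≈ 4.19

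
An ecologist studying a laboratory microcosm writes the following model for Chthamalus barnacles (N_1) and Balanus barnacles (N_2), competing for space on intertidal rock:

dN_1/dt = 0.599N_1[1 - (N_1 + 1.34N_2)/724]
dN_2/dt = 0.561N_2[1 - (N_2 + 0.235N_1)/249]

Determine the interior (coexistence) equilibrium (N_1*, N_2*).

N_1* ≈ 570, N_2* ≈ 115

Setting both brackets to zero gives the nullclines N_1 + 1.34N_2 = 724 and 0.235N_1 + N_2 = 249.
Substituting N_2 = 249 - 0.235N_1 into the first: N_1(1 - 1.34·0.235) = 724 - 1.34·249.
So N_1* = 390/0.685 = 570, and then N_2* = 249 - 0.235·570 = 115.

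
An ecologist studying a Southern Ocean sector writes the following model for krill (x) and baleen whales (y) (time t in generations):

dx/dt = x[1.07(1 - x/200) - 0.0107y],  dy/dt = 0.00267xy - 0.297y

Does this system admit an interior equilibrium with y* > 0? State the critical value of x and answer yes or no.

Threshold x = 111; K > 111, so yes, the predator persists.

The predator equation gives dy/dt > 0 only when x > 0.297/0.00267 = 111.
Without the predator, x → K = 200. Since 200 > 111, the predator can invade and persist.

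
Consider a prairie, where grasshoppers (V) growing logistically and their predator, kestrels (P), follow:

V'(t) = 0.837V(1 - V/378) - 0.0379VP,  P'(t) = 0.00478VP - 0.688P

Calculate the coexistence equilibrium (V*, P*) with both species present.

V* ≈ 144, P* ≈ 13.7

From dP/dt = 0 with P > 0: 0.00478V* = 0.688, so V* = 144.
Substitute into dV/dt = 0: 0.837(1 - 144/378) = 0.0379P*.
The bracket is 0.619, giving P* = 0.518/0.0379 = 13.7.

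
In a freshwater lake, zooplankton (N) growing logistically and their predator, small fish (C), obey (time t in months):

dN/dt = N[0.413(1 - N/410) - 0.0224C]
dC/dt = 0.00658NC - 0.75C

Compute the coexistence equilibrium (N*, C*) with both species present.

N* ≈ 114, C* ≈ 13.3

From dC/dt = 0 with C > 0: 0.00658N* = 0.75, so N* = 114.
Substitute into dN/dt = 0: 0.413(1 - 114/410) = 0.0224C*.
The bracket is 0.722, giving C* = 0.298/0.0224 = 13.3.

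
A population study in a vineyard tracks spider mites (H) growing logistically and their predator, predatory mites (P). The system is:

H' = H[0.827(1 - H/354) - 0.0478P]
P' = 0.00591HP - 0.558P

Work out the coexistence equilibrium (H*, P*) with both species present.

From dP/dt = 0 with P > 0: 0.00591H* = 0.558, so H* = 94.4.
Substitute into dH/dt = 0: 0.827(1 - 94.4/354) = 0.0478P*.
The bracket is 0.733, giving P* = 0.606/0.0478 = 12.7.

H* ≈ 94.4, P* ≈ 12.7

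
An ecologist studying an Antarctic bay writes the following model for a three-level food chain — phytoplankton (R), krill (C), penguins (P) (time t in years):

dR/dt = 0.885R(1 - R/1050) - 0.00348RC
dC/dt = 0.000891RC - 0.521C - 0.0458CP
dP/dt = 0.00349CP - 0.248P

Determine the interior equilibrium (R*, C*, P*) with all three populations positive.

R* ≈ 757, C* ≈ 71.1, P* ≈ 3.34

From dP/dt = 0: 0.00349C* = 0.248, so C* = 71.1.
From dR/dt = 0: 0.885(1 - R*/1050) = 0.00348·71.1, giving R* = 1050·(1 - 0.279) = 757.
From dC/dt = 0: 0.000891·757 - 0.521 = 0.0458P*, so P* = 0.153/0.0458 = 3.34.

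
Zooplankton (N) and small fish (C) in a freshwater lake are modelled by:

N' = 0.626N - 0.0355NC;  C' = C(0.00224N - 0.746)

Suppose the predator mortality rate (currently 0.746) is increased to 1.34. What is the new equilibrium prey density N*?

N* ≈ 598

At the interior fixed point, setting dC/dt = 0 with C > 0 fixes N* = (predator death rate)/(NC coefficient) — independent of the other coefficients.
With the change, N* = 1.34/0.00224 = 598; it rises from 333.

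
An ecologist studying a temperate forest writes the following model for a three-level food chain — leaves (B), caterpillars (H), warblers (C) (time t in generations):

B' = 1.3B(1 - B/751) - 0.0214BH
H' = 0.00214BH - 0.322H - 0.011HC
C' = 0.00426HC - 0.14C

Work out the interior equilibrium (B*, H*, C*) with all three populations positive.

B* ≈ 345, H* ≈ 32.9, C* ≈ 37.8

From dC/dt = 0: 0.00426H* = 0.14, so H* = 32.9.
From dB/dt = 0: 1.3(1 - B*/751) = 0.0214·32.9, giving B* = 751·(1 - 0.541) = 345.
From dH/dt = 0: 0.00214·345 - 0.322 = 0.011C*, so C* = 0.416/0.011 = 37.8.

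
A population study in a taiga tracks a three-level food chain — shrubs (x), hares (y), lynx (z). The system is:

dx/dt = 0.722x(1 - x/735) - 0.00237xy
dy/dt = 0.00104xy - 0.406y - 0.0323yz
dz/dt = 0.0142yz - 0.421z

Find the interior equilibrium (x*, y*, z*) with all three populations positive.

x* ≈ 663, y* ≈ 29.6, z* ≈ 8.79

From dz/dt = 0: 0.0142y* = 0.421, so y* = 29.6.
From dx/dt = 0: 0.722(1 - x*/735) = 0.00237·29.6, giving x* = 735·(1 - 0.0973) = 663.
From dy/dt = 0: 0.00104·663 - 0.406 = 0.0323z*, so z* = 0.284/0.0323 = 8.79.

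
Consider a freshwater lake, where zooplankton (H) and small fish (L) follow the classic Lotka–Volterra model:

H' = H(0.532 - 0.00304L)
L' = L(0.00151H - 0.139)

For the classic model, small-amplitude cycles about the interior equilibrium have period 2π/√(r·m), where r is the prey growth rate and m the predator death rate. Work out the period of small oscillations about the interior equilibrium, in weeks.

Here r = 0.532 and m = 0.139, so r·m = 0.0739.
ω = √0.0739 = 0.272 per week, hence T = 2π/ω ≈ 23.1 weeks.

T ≈ 23.1 weeks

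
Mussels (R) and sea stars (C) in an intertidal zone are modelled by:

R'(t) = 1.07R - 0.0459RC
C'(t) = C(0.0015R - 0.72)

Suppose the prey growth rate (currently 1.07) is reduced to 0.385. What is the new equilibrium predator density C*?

At the interior fixed point, setting dR/dt = 0 with R > 0 fixes C* = (prey growth rate)/(RC coefficient) — independent of the other coefficients.
With the change, C* = 0.385/0.0459 = 8.39; it falls from 23.3.

C* ≈ 8.39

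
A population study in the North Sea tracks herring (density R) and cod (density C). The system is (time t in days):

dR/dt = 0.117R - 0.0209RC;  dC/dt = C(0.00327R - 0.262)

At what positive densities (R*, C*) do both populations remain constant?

Set dC/dt = 0 with C > 0: 0.00327R - 0.262 = 0, so R* = 0.262/0.00327 = 80.1.
Set dR/dt = 0 with R > 0: 0.117 - 0.0209C = 0, so C* = 0.117/0.0209 = 5.6.

R* ≈ 80.1, C* ≈ 5.6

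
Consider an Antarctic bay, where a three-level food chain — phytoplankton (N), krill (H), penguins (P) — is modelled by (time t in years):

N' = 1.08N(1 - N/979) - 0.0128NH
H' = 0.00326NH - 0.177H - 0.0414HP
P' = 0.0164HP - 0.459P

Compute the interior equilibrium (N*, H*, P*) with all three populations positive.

N* ≈ 654, H* ≈ 28, P* ≈ 47.2

From dP/dt = 0: 0.0164H* = 0.459, so H* = 28.
From dN/dt = 0: 1.08(1 - N*/979) = 0.0128·28, giving N* = 979·(1 - 0.332) = 654.
From dH/dt = 0: 0.00326·654 - 0.177 = 0.0414P*, so P* = 1.96/0.0414 = 47.2.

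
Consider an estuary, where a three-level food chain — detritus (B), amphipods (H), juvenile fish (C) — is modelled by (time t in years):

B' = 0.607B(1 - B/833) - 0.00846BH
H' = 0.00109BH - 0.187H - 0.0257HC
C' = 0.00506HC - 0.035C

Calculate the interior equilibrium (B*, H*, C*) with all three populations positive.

From dC/dt = 0: 0.00506H* = 0.035, so H* = 6.92.
From dB/dt = 0: 0.607(1 - B*/833) = 0.00846·6.92, giving B* = 833·(1 - 0.0964) = 753.
From dH/dt = 0: 0.00109·753 - 0.187 = 0.0257C*, so C* = 0.633/0.0257 = 24.6.

B* ≈ 753, H* ≈ 6.92, C* ≈ 24.6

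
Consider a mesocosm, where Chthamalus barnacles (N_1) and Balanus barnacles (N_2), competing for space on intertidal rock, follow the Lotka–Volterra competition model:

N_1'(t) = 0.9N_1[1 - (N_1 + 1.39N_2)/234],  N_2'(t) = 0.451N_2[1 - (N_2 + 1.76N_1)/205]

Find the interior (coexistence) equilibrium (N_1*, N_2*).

N_1* ≈ 35.2, N_2* ≈ 143

Setting both brackets to zero gives the nullclines N_1 + 1.39N_2 = 234 and 1.76N_1 + N_2 = 205.
Substituting N_2 = 205 - 1.76N_1 into the first: N_1(1 - 1.39·1.76) = 234 - 1.39·205.
So N_1* = -50.9/-1.45 = 35.2, and then N_2* = 205 - 1.76·35.2 = 143.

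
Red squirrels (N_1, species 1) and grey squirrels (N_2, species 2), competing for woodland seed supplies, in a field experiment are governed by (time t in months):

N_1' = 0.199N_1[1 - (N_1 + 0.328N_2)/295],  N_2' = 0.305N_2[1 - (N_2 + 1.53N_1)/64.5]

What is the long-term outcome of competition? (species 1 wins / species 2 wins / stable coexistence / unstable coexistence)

species 1 excludes species 2

Compare the nullcline intercepts: K1/α12 = 295/0.328 = 899 > K2 = 64.5; K2/α21 = 64.5/1.53 = 42.2 < K1 = 295.
Since the inequalities point opposite ways, species 1 can invade but species 2 cannot.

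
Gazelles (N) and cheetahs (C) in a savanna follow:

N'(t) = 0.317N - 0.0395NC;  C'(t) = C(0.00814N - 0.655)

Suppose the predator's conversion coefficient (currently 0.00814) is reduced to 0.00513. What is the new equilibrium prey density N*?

At the interior fixed point, setting dC/dt = 0 with C > 0 fixes N* = (predator death rate)/(NC coefficient) — independent of the other coefficients.
With the change, N* = 0.655/0.00513 = 128; it rises from 80.5.

N* ≈ 128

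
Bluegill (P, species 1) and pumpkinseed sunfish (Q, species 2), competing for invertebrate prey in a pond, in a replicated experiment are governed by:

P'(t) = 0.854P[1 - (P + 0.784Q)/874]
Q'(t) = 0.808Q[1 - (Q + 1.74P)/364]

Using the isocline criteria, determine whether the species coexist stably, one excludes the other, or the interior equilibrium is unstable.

species 1 excludes species 2

Compare the nullcline intercepts: K1/α12 = 874/0.784 = 1110 > K2 = 364; K2/α21 = 364/1.74 = 209 < K1 = 874.
Since the inequalities point opposite ways, species 1 can invade but species 2 cannot.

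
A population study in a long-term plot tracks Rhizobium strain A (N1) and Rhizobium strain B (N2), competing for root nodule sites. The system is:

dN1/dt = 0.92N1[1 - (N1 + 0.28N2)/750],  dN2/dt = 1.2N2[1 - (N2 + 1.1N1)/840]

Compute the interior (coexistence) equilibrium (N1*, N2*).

Setting both brackets to zero gives the nullclines N1 + 0.28N2 = 750 and 1.1N1 + N2 = 840.
Substituting N2 = 840 - 1.1N1 into the first: N1(1 - 0.28·1.1) = 750 - 0.28·840.
So N1* = 515/0.692 = 744, and then N2* = 840 - 1.1·744 = 21.7.

N1* ≈ 744, N2* ≈ 21.7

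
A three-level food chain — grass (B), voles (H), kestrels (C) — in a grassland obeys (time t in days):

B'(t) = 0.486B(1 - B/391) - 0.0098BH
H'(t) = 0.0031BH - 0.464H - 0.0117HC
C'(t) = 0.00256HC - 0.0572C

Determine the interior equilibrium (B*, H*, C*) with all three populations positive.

From dC/dt = 0: 0.00256H* = 0.0572, so H* = 22.3.
From dB/dt = 0: 0.486(1 - B*/391) = 0.0098·22.3, giving B* = 391·(1 - 0.451) = 215.
From dH/dt = 0: 0.0031·215 - 0.464 = 0.0117C*, so C* = 0.202/0.0117 = 17.3.

B* ≈ 215, H* ≈ 22.3, C* ≈ 17.3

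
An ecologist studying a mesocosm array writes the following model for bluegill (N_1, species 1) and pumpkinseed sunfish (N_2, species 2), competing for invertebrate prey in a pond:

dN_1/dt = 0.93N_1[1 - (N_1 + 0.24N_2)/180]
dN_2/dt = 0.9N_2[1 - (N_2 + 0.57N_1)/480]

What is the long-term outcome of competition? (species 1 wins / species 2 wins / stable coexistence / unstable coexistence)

stable coexistence

Compare the nullcline intercepts: K1/α12 = 180/0.24 = 750 > K2 = 480; K2/α21 = 480/0.57 = 842 > K1 = 180.
Since both inequalities hold, each species can invade when rare, so the interior equilibrium is stable.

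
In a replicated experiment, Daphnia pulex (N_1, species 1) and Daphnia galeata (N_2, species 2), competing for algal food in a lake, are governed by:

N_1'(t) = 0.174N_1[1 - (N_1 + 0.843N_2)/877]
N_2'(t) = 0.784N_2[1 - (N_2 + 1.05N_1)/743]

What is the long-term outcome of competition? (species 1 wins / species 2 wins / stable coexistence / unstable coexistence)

Compare the nullcline intercepts: K1/α12 = 877/0.843 = 1040 > K2 = 743; K2/α21 = 743/1.05 = 708 < K1 = 877.
Since the inequalities point opposite ways, species 1 can invade but species 2 cannot.

species 1 excludes species 2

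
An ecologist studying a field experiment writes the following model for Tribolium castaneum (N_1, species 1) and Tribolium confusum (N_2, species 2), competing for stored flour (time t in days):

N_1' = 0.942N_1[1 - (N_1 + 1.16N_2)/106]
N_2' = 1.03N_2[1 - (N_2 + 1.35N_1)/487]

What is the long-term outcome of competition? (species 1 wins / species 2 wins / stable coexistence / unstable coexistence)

Compare the nullcline intercepts: K1/α12 = 106/1.16 = 91.4 < K2 = 487; K2/α21 = 487/1.35 = 361 > K1 = 106.
Since the inequalities point opposite ways, species 2 can invade but species 1 cannot.

species 2 excludes species 1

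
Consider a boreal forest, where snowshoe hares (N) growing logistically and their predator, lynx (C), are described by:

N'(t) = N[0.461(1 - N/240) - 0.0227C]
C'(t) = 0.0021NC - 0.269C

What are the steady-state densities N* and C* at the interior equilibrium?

From dC/dt = 0 with C > 0: 0.0021N* = 0.269, so N* = 128.
Substitute into dN/dt = 0: 0.461(1 - 128/240) = 0.0227C*.
The bracket is 0.466, giving C* = 0.215/0.0227 = 9.47.

N* ≈ 128, C* ≈ 9.47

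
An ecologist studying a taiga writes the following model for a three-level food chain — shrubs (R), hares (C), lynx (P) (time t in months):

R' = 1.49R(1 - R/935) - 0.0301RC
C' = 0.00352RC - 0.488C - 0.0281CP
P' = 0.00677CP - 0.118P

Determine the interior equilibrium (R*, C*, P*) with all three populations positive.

From dP/dt = 0: 0.00677C* = 0.118, so C* = 17.4.
From dR/dt = 0: 1.49(1 - R*/935) = 0.0301·17.4, giving R* = 935·(1 - 0.352) = 606.
From dC/dt = 0: 0.00352·606 - 0.488 = 0.0281P*, so P* = 1.64/0.0281 = 58.5.

R* ≈ 606, C* ≈ 17.4, P* ≈ 58.5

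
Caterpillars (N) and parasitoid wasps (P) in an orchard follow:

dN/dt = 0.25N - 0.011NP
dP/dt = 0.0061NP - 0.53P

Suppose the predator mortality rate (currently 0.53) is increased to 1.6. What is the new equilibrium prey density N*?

At the interior fixed point, setting dP/dt = 0 with P > 0 fixes N* = (predator death rate)/(NP coefficient) — independent of the other coefficients.
With the change, N* = 1.6/0.0061 = 262; it rises from 86.9.

N* ≈ 262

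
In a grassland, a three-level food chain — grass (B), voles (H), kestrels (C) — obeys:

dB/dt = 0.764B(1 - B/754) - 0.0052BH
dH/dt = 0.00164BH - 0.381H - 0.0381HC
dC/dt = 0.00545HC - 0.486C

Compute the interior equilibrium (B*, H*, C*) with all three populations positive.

From dC/dt = 0: 0.00545H* = 0.486, so H* = 89.2.
From dB/dt = 0: 0.764(1 - B*/754) = 0.0052·89.2, giving B* = 754·(1 - 0.607) = 296.
From dH/dt = 0: 0.00164·296 - 0.381 = 0.0381C*, so C* = 0.105/0.0381 = 2.76.

B* ≈ 296, H* ≈ 89.2, C* ≈ 2.76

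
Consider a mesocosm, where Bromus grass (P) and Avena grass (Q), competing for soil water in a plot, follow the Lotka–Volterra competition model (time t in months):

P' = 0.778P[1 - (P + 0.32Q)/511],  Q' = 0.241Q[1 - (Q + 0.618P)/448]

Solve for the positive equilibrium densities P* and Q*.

Setting both brackets to zero gives the nullclines P + 0.32Q = 511 and 0.618P + Q = 448.
Substituting Q = 448 - 0.618P into the first: P(1 - 0.32·0.618) = 511 - 0.32·448.
So P* = 368/0.802 = 458, and then Q* = 448 - 0.618·458 = 165.

P* ≈ 458, Q* ≈ 165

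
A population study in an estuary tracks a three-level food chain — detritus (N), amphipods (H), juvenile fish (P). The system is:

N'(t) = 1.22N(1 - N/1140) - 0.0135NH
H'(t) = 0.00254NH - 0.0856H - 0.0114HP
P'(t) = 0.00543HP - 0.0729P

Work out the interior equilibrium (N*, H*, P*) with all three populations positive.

N* ≈ 971, H* ≈ 13.4, P* ≈ 209

From dP/dt = 0: 0.00543H* = 0.0729, so H* = 13.4.
From dN/dt = 0: 1.22(1 - N*/1140) = 0.0135·13.4, giving N* = 1140·(1 - 0.149) = 971.
From dH/dt = 0: 0.00254·971 - 0.0856 = 0.0114P*, so P* = 2.38/0.0114 = 209.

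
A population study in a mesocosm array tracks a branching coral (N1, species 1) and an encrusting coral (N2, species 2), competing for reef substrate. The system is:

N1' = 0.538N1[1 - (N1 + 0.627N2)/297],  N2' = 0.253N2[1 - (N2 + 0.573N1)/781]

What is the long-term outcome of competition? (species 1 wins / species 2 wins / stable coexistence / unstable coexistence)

species 2 excludes species 1

Compare the nullcline intercepts: K1/α12 = 297/0.627 = 474 < K2 = 781; K2/α21 = 781/0.573 = 1360 > K1 = 297.
Since the inequalities point opposite ways, species 2 can invade but species 1 cannot.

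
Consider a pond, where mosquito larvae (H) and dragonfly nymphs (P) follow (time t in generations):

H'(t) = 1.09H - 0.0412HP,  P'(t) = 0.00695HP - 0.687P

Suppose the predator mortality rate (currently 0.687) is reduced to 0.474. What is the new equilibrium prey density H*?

At the interior fixed point, setting dP/dt = 0 with P > 0 fixes H* = (predator death rate)/(HP coefficient) — independent of the other coefficients.
With the change, H* = 0.474/0.00695 = 68.2; it falls from 98.8.

H* ≈ 68.2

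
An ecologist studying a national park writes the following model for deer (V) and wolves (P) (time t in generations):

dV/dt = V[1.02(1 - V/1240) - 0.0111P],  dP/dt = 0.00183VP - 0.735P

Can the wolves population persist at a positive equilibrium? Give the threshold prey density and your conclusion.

The predator equation gives dP/dt > 0 only when V > 0.735/0.00183 = 402.
Without the predator, V → K = 1240. Since 1240 > 402, the predator can invade and persist.

Threshold V = 402; K > 402, so yes, the predator persists.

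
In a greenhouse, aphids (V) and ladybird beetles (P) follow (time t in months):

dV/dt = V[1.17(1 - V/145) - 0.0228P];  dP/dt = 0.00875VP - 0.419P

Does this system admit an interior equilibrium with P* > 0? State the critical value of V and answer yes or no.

The predator equation gives dP/dt > 0 only when V > 0.419/0.00875 = 47.9.
Without the predator, V → K = 145. Since 145 > 47.9, the predator can invade and persist.

Threshold V = 47.9; K > 47.9, so yes, the predator persists.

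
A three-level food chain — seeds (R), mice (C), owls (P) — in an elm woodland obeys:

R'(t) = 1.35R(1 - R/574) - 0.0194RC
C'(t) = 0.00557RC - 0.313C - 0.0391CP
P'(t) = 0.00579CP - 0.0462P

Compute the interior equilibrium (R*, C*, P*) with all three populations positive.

R* ≈ 508, C* ≈ 7.98, P* ≈ 64.4

From dP/dt = 0: 0.00579C* = 0.0462, so C* = 7.98.
From dR/dt = 0: 1.35(1 - R*/574) = 0.0194·7.98, giving R* = 574·(1 - 0.115) = 508.
From dC/dt = 0: 0.00557·508 - 0.313 = 0.0391P*, so P* = 2.52/0.0391 = 64.4.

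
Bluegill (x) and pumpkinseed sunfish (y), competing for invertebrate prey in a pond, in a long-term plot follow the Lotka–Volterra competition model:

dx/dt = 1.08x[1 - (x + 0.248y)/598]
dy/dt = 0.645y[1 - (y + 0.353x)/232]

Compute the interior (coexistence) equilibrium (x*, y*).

Setting both brackets to zero gives the nullclines x + 0.248y = 598 and 0.353x + y = 232.
Substituting y = 232 - 0.353x into the first: x(1 - 0.248·0.353) = 598 - 0.248·232.
So x* = 540/0.912 = 592, and then y* = 232 - 0.353·592 = 22.9.

x* ≈ 592, y* ≈ 22.9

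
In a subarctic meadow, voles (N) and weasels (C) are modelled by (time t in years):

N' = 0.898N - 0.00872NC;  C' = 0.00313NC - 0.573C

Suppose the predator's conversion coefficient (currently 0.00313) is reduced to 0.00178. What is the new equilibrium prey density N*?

At the interior fixed point, setting dC/dt = 0 with C > 0 fixes N* = (predator death rate)/(NC coefficient) — independent of the other coefficients.
With the change, N* = 0.573/0.00178 = 322; it rises from 183.

N* ≈ 322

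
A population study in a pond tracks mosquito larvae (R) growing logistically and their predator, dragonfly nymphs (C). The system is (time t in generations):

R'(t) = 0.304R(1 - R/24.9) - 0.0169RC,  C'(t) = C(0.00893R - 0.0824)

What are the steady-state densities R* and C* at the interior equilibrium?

R* ≈ 9.23, C* ≈ 11.3

From dC/dt = 0 with C > 0: 0.00893R* = 0.0824, so R* = 9.23.
Substitute into dR/dt = 0: 0.304(1 - 9.23/24.9) = 0.0169C*.
The bracket is 0.629, giving C* = 0.191/0.0169 = 11.3.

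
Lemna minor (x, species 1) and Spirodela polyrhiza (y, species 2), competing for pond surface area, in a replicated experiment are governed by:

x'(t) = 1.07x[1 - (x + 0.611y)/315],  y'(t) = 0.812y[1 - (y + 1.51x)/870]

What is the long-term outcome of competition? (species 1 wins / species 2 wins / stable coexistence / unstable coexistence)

Compare the nullcline intercepts: K1/α12 = 315/0.611 = 516 < K2 = 870; K2/α21 = 870/1.51 = 576 > K1 = 315.
Since the inequalities point opposite ways, species 2 can invade but species 1 cannot.

species 2 excludes species 1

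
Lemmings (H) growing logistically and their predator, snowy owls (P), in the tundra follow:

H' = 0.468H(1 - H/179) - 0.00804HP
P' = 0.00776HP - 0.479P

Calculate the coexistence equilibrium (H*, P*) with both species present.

From dP/dt = 0 with P > 0: 0.00776H* = 0.479, so H* = 61.7.
Substitute into dH/dt = 0: 0.468(1 - 61.7/179) = 0.00804P*.
The bracket is 0.655, giving P* = 0.307/0.00804 = 38.1.

H* ≈ 61.7, P* ≈ 38.1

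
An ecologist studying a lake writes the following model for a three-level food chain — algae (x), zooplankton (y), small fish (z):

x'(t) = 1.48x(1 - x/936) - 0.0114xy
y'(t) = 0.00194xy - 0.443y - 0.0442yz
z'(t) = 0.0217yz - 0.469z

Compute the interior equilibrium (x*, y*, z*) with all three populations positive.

x* ≈ 780, y* ≈ 21.6, z* ≈ 24.2

From dz/dt = 0: 0.0217y* = 0.469, so y* = 21.6.
From dx/dt = 0: 1.48(1 - x*/936) = 0.0114·21.6, giving x* = 936·(1 - 0.166) = 780.
From dy/dt = 0: 0.00194·780 - 0.443 = 0.0442z*, so z* = 1.07/0.0442 = 24.2.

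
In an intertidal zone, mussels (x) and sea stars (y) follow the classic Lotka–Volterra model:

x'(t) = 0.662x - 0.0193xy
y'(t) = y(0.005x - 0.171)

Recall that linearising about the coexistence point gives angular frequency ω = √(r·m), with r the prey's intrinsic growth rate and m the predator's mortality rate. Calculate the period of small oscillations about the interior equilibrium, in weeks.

Here r = 0.662 and m = 0.171, so r·m = 0.113.
ω = √0.113 = 0.336 per week, hence T = 2π/ω ≈ 18.7 weeks.

T ≈ 18.7 weeks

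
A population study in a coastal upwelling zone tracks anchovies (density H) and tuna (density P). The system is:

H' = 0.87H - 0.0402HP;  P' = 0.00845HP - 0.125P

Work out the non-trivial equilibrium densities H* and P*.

Set dP/dt = 0 with P > 0: 0.00845H - 0.125 = 0, so H* = 0.125/0.00845 = 14.8.
Set dH/dt = 0 with H > 0: 0.87 - 0.0402P = 0, so P* = 0.87/0.0402 = 21.6.

H* ≈ 14.8, P* ≈ 21.6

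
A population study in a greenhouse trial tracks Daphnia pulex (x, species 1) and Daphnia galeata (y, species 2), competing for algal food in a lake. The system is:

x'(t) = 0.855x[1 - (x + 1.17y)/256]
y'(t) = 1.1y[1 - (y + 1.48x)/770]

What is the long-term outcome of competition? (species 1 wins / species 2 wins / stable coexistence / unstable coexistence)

species 2 excludes species 1

Compare the nullcline intercepts: K1/α12 = 256/1.17 = 219 < K2 = 770; K2/α21 = 770/1.48 = 520 > K1 = 256.
Since the inequalities point opposite ways, species 2 can invade but species 1 cannot.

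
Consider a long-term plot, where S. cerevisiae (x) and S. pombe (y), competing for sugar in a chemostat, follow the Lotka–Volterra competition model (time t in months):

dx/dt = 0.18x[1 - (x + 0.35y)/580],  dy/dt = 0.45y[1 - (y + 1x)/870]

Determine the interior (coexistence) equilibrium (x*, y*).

Setting both brackets to zero gives the nullclines x + 0.35y = 580 and 1x + y = 870.
Substituting y = 870 - 1x into the first: x(1 - 0.35·1) = 580 - 0.35·870.
So x* = 276/0.65 = 424, and then y* = 870 - 1·424 = 446.

x* ≈ 424, y* ≈ 446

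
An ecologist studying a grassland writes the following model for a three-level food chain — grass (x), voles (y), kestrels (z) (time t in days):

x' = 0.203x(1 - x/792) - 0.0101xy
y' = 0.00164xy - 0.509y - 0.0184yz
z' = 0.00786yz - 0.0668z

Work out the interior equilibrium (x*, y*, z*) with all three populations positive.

x* ≈ 457, y* ≈ 8.5, z* ≈ 13.1

From dz/dt = 0: 0.00786y* = 0.0668, so y* = 8.5.
From dx/dt = 0: 0.203(1 - x*/792) = 0.0101·8.5, giving x* = 792·(1 - 0.423) = 457.
From dy/dt = 0: 0.00164·457 - 0.509 = 0.0184z*, so z* = 0.241/0.0184 = 13.1.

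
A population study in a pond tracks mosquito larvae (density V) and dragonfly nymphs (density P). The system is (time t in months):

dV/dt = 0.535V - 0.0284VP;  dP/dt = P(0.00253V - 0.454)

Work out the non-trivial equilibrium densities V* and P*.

Set dP/dt = 0 with P > 0: 0.00253V - 0.454 = 0, so V* = 0.454/0.00253 = 179.
Set dV/dt = 0 with V > 0: 0.535 - 0.0284P = 0, so P* = 0.535/0.0284 = 18.8.

V* ≈ 179, P* ≈ 18.8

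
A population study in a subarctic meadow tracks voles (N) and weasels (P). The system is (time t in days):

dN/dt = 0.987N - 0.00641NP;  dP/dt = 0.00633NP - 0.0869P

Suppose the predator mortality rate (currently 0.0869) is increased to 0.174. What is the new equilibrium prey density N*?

N* ≈ 27.5

At the interior fixed point, setting dP/dt = 0 with P > 0 fixes N* = (predator death rate)/(NP coefficient) — independent of the other coefficients.
With the change, N* = 0.174/0.00633 = 27.5; it rises from 13.7.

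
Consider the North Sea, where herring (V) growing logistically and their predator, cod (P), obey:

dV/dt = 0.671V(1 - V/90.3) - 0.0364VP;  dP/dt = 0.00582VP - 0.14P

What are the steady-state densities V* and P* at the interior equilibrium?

From dP/dt = 0 with P > 0: 0.00582V* = 0.14, so V* = 24.1.
Substitute into dV/dt = 0: 0.671(1 - 24.1/90.3) = 0.0364P*.
The bracket is 0.734, giving P* = 0.492/0.0364 = 13.5.

V* ≈ 24.1, P* ≈ 13.5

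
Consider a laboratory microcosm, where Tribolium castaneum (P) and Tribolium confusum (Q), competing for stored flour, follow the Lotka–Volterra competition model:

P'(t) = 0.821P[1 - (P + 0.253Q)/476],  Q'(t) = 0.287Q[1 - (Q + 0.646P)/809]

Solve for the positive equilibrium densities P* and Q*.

P* ≈ 324, Q* ≈ 599

Setting both brackets to zero gives the nullclines P + 0.253Q = 476 and 0.646P + Q = 809.
Substituting Q = 809 - 0.646P into the first: P(1 - 0.253·0.646) = 476 - 0.253·809.
So P* = 271/0.837 = 324, and then Q* = 809 - 0.646·324 = 599.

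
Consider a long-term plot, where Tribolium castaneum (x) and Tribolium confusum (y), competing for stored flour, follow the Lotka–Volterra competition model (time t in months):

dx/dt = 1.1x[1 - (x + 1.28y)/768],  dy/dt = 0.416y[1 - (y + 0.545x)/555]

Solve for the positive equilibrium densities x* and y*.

x* ≈ 190, y* ≈ 451

Setting both brackets to zero gives the nullclines x + 1.28y = 768 and 0.545x + y = 555.
Substituting y = 555 - 0.545x into the first: x(1 - 1.28·0.545) = 768 - 1.28·555.
So x* = 57.6/0.302 = 190, and then y* = 555 - 0.545·190 = 451.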